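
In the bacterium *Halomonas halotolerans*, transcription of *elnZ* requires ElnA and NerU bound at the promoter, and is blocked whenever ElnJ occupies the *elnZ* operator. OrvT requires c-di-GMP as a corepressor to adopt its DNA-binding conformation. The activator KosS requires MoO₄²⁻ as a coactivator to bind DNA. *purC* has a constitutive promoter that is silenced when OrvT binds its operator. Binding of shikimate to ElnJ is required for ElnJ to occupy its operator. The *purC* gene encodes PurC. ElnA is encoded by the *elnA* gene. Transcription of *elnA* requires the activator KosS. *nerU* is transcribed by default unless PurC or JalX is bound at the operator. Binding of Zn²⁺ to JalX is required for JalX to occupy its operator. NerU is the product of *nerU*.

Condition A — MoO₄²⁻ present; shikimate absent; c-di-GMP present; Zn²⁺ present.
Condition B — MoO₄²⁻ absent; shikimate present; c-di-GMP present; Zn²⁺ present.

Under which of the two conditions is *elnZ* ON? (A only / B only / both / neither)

neither

Condition A:
MoO₄²⁻ is present, so KosS is active.
No repressor is bound and KosS is active, so *elnA* is transcribed.
So ElnA is produced and active.
Shikimate is absent, so ElnJ is inactive.
c-di-GMP is present, so OrvT is active.
With repressor OrvT bound, *purC* is not transcribed.
So PurC is not produced.
Zn²⁺ is present, so JalX is active.
With repressor JalX bound, *nerU* is not transcribed.
So NerU is not produced.
Required activator NerU is absent, so *elnZ* is not transcribed.
→ *elnZ* is OFF in A.
Condition B:
MoO₄²⁻ is absent, so KosS is inactive.
Required activator KosS is absent, so *elnA* is not transcribed.
So ElnA is not produced.
Shikimate is present, so ElnJ is active.
c-di-GMP is present, so OrvT is active.
With repressor OrvT bound, *purC* is not transcribed.
So PurC is not produced.
Zn²⁺ is present, so JalX is active.
With repressor JalX bound, *nerU* is not transcribed.
So NerU is not produced.
With repressor ElnJ bound, *elnZ* is not transcribed.
→ *elnZ* is OFF in B.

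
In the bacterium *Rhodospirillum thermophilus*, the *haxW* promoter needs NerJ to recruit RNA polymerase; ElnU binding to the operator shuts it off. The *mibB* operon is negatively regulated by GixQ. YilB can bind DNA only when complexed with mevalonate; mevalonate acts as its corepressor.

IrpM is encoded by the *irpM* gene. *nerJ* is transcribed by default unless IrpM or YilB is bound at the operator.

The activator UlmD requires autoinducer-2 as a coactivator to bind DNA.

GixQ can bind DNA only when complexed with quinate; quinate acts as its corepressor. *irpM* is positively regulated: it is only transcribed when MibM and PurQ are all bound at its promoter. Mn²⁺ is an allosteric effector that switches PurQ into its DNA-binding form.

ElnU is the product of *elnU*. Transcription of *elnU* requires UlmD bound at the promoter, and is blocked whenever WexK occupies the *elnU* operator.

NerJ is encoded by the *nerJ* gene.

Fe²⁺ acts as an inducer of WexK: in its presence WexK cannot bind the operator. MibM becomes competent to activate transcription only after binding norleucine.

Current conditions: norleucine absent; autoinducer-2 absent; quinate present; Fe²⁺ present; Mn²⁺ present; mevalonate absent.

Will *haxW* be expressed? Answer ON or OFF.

Norleucine is absent, so MibM is inactive.
Mn²⁺ is present, so PurQ is active.
Required activator MibM is absent, so *irpM* is not transcribed.
So IrpM is not produced.
Mevalonate is absent, so YilB is inactive.
With no repressor bound, *nerJ* is transcribed.
So NerJ is produced and active.
Autoinducer-2 is absent, so UlmD is inactive.
Fe²⁺ is present, so WexK is inactive.
Required activator UlmD is absent, so *elnU* is not transcribed.
So ElnU is not produced.
No repressor is bound and NerJ is active, so *haxW* is transcribed.

ON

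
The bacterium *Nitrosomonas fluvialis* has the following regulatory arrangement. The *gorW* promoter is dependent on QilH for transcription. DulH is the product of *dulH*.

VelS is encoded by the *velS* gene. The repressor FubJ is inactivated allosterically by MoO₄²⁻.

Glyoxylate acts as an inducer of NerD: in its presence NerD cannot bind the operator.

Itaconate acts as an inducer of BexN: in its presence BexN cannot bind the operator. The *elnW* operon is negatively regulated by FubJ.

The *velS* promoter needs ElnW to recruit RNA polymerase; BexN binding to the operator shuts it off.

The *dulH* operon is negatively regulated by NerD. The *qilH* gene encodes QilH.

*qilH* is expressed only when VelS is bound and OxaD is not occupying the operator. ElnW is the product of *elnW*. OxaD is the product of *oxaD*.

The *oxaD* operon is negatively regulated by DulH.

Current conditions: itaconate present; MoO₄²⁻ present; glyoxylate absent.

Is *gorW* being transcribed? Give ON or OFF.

OFF

MoO₄²⁻ is present, so FubJ is inactive.
With no repressor bound, *elnW* is transcribed.
So ElnW is produced and active.
Itaconate is present, so BexN is inactive.
No repressor is bound and ElnW is active, so *velS* is transcribed.
So VelS is produced and active.
Glyoxylate is absent, so NerD is active.
With repressor NerD bound, *dulH* is not transcribed.
So DulH is not produced.
With no repressor bound, *oxaD* is transcribed.
So OxaD is produced and active.
With repressor OxaD bound, *qilH* is not transcribed.
So QilH is not produced.
Required activator QilH is absent, so *gorW* is not transcribed.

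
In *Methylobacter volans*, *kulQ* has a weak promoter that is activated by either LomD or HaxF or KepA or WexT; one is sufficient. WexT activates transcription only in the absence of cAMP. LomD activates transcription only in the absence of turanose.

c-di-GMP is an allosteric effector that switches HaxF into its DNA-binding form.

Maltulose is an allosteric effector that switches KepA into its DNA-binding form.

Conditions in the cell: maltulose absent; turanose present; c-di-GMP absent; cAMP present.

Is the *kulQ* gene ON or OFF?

Turanose is present, so LomD is inactive.
c-di-GMP is absent, so HaxF is inactive.
Maltulose is absent, so KepA is inactive.
cAMP is present, so WexT is inactive.
No activator is available at the *kulQ* promoter, so *kulQ* is not transcribed.

OFF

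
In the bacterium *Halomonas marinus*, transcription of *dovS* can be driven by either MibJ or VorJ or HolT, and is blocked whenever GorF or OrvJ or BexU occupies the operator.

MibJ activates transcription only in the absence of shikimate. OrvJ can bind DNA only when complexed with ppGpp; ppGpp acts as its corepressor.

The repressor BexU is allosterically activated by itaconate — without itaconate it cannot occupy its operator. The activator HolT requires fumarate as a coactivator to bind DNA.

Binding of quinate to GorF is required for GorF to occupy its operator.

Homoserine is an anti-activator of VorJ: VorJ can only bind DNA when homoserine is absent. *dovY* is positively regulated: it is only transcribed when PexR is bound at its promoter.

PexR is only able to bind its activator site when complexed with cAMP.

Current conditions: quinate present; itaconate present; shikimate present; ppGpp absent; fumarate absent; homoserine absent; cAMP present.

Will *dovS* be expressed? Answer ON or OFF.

OFF

Quinate is present, so GorF is active.
Shikimate is present, so MibJ is inactive.
ppGpp is absent, so OrvJ is inactive.
Homoserine is absent, so VorJ is active.
Itaconate is present, so BexU is active.
Fumarate is absent, so HolT is inactive.
With repressor GorF bound, *dovS* is not transcribed.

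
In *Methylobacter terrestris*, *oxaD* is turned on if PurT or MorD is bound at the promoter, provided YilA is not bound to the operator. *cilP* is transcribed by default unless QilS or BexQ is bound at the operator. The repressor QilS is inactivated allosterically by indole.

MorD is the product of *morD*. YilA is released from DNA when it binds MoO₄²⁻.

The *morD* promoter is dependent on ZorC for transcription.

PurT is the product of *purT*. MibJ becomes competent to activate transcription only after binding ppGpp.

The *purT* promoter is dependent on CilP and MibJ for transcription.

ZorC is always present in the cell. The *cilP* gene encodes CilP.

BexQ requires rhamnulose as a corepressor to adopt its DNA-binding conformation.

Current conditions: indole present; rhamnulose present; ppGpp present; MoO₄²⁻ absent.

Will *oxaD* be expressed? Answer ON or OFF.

OFF

MoO₄²⁻ is absent, so YilA is active.
Indole is present, so QilS is inactive.
Rhamnulose is present, so BexQ is active.
With repressor BexQ bound, *cilP* is not transcribed.
So CilP is not produced.
ppGpp is present, so MibJ is active.
Required activator CilP is absent, so *purT* is not transcribed.
So PurT is not produced.
ZorC is produced constitutively and is active.
No repressor is bound and ZorC is active, so *morD* is transcribed.
So MorD is produced and active.
With repressor YilA bound, *oxaD* is not transcribed.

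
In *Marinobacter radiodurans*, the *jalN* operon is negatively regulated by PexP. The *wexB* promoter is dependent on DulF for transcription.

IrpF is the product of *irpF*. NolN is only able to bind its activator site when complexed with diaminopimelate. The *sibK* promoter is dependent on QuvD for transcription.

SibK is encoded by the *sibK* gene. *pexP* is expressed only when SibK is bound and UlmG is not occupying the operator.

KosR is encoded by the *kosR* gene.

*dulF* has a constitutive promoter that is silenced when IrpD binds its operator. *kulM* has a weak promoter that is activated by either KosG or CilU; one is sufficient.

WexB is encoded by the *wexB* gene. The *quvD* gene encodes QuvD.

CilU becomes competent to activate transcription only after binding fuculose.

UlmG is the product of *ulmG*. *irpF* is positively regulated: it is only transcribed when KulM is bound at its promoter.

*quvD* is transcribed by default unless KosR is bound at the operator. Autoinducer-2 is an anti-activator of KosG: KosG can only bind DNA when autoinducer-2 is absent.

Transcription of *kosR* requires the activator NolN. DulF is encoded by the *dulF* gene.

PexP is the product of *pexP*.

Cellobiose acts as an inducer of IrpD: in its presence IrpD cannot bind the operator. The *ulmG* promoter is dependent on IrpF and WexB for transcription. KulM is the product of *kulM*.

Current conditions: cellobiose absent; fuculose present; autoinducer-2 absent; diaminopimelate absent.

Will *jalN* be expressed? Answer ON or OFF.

OFF

Diaminopimelate is absent, so NolN is inactive.
Required activator NolN is absent, so *kosR* is not transcribed.
So KosR is not produced.
With no repressor bound, *quvD* is transcribed.
So QuvD is produced and active.
No repressor is bound and QuvD is active, so *sibK* is transcribed.
So SibK is produced and active.
Autoinducer-2 is absent, so KosG is active.
Fuculose is present, so CilU is active.
Activator KosG is present, so *kulM* is transcribed.
So KulM is produced and active.
No repressor is bound and KulM is active, so *irpF* is transcribed.
So IrpF is produced and active.
Cellobiose is absent, so IrpD is active.
With repressor IrpD bound, *dulF* is not transcribed.
So DulF is not produced.
Required activator DulF is absent, so *wexB* is not transcribed.
So WexB is not produced.
Required activator WexB is absent, so *ulmG* is not transcribed.
So UlmG is not produced.
No repressor is bound and SibK is active, so *pexP* is transcribed.
So PexP is produced and active.
With repressor PexP bound, *jalN* is not transcribed.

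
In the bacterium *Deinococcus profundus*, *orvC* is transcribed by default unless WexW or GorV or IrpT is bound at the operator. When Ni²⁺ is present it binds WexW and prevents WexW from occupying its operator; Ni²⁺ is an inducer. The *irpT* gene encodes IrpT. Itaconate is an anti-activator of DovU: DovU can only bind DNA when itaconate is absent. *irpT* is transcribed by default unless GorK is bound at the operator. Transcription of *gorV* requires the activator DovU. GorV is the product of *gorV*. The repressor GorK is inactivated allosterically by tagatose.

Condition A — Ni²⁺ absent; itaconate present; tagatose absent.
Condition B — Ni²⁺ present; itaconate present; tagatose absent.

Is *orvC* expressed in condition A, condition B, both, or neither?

Condition A:
Ni²⁺ is absent, so WexW is active.
Itaconate is present, so DovU is inactive.
Required activator DovU is absent, so *gorV* is not transcribed.
So GorV is not produced.
Tagatose is absent, so GorK is active.
With repressor GorK bound, *irpT* is not transcribed.
So IrpT is not produced.
With repressor WexW bound, *orvC* is not transcribed.
→ *orvC* is OFF in A.
Condition B:
Ni²⁺ is present, so WexW is inactive.
Itaconate is present, so DovU is inactive.
Required activator DovU is absent, so *gorV* is not transcribed.
So GorV is not produced.
Tagatose is absent, so GorK is active.
With repressor GorK bound, *irpT* is not transcribed.
So IrpT is not produced.
With no repressor bound, *orvC* is transcribed.
→ *orvC* is ON in B.

B only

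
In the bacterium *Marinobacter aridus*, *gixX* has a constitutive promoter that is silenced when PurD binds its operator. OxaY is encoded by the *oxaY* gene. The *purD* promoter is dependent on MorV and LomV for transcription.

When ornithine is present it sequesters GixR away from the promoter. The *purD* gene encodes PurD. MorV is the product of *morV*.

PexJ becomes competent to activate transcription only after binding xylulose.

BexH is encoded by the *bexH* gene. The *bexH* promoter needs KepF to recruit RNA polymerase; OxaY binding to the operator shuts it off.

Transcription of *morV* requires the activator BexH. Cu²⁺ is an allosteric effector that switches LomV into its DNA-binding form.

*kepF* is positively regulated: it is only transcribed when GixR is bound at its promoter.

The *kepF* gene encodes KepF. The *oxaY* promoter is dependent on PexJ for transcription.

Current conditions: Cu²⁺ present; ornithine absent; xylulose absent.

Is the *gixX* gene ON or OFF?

OFF

Ornithine is absent, so GixR is active.
No repressor is bound and GixR is active, so *kepF* is transcribed.
So KepF is produced and active.
Xylulose is absent, so PexJ is inactive.
Required activator PexJ is absent, so *oxaY* is not transcribed.
So OxaY is not produced.
No repressor is bound and KepF is active, so *bexH* is transcribed.
So BexH is produced and active.
No repressor is bound and BexH is active, so *morV* is transcribed.
So MorV is produced and active.
Cu²⁺ is present, so LomV is active.
No repressor is bound and MorV and LomV are active, so *purD* is transcribed.
So PurD is produced and active.
With repressor PurD bound, *gixX* is not transcribed.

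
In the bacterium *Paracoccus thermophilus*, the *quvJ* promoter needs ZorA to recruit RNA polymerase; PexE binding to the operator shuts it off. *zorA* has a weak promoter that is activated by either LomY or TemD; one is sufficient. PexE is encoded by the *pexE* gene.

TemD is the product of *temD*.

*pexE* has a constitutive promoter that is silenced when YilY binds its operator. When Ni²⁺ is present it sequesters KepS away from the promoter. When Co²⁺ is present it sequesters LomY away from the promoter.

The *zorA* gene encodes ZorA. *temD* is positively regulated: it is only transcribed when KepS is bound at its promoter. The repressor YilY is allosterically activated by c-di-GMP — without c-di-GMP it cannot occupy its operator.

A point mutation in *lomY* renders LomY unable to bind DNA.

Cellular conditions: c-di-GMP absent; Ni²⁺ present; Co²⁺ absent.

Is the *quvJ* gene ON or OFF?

LomY is non-functional in this strain, so it has no effect.
Ni²⁺ is present, so KepS is inactive.
Required activator KepS is absent, so *temD* is not transcribed.
So TemD is not produced.
No activator is available at the *zorA* promoter, so *zorA* is not transcribed.
So ZorA is not produced.
c-di-GMP is absent, so YilY is inactive.
With no repressor bound, *pexE* is transcribed.
So PexE is produced and active.
With repressor PexE bound, *quvJ* is not transcribed.

OFF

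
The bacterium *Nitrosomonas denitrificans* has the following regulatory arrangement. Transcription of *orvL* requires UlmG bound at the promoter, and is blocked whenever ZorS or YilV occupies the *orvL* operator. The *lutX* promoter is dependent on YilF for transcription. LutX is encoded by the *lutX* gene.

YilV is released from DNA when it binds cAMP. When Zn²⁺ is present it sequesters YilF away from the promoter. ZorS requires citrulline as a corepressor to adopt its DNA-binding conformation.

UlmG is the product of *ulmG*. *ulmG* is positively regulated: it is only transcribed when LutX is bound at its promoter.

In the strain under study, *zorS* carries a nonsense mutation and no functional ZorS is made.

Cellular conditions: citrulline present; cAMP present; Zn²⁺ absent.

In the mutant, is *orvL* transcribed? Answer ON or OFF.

Zn²⁺ is absent, so YilF is active.
No repressor is bound and YilF is active, so *lutX* is transcribed.
So LutX is produced and active.
No repressor is bound and LutX is active, so *ulmG* is transcribed.
So UlmG is produced and active.
ZorS is non-functional in this strain, so it has no effect.
cAMP is present, so YilV is inactive.
No repressor is bound and UlmG is active, so *orvL* is transcribed.

ON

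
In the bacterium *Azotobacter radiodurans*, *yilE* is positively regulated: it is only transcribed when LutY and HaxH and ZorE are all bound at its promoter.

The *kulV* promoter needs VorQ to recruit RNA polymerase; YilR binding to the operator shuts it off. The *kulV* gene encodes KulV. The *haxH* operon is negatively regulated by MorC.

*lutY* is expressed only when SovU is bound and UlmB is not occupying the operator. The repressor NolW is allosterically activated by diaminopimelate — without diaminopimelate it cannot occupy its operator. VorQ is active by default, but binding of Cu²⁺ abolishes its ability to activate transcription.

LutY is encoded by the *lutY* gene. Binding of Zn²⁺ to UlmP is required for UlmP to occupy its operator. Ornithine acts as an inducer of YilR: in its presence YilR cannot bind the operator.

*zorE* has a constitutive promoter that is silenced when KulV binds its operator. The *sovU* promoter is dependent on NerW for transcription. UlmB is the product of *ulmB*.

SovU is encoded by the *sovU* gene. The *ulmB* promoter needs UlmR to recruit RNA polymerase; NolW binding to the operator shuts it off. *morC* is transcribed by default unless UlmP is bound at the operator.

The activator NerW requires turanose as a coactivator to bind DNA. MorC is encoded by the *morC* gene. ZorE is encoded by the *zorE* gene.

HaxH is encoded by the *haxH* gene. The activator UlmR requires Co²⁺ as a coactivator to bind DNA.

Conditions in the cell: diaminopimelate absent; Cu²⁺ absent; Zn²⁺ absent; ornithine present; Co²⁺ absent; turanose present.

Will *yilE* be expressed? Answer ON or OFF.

Diaminopimelate is absent, so NolW is inactive.
Co²⁺ is absent, so UlmR is inactive.
Required activator UlmR is absent, so *ulmB* is not transcribed.
So UlmB is not produced.
Turanose is present, so NerW is active.
No repressor is bound and NerW is active, so *sovU* is transcribed.
So SovU is produced and active.
No repressor is bound and SovU is active, so *lutY* is transcribed.
So LutY is produced and active.
Zn²⁺ is absent, so UlmP is inactive.
With no repressor bound, *morC* is transcribed.
So MorC is produced and active.
With repressor MorC bound, *haxH* is not transcribed.
So HaxH is not produced.
Ornithine is present, so YilR is inactive.
Cu²⁺ is absent, so VorQ is active.
No repressor is bound and VorQ is active, so *kulV* is transcribed.
So KulV is produced and active.
With repressor KulV bound, *zorE* is not transcribed.
So ZorE is not produced.
Required activator HaxH is absent, so *yilE* is not transcribed.

OFF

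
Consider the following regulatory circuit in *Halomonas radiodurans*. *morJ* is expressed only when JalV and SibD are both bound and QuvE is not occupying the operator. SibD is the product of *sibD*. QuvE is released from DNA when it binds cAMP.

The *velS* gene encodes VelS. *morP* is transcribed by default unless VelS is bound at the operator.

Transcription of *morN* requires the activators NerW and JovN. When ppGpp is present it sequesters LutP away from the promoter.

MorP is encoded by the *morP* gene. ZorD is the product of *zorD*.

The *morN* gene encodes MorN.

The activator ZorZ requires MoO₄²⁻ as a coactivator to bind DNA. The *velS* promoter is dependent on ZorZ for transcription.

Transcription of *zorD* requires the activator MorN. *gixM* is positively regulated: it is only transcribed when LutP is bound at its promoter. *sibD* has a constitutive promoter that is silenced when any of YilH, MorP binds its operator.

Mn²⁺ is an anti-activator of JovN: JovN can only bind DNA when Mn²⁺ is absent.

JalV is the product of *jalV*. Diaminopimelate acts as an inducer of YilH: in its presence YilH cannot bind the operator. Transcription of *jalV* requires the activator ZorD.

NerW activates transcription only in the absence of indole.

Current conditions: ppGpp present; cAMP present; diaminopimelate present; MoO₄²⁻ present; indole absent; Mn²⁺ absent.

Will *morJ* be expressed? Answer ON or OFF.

ON

Indole is absent, so NerW is active.
Mn²⁺ is absent, so JovN is active.
No repressor is bound and NerW and JovN are active, so *morN* is transcribed.
So MorN is produced and active.
No repressor is bound and MorN is active, so *zorD* is transcribed.
So ZorD is produced and active.
No repressor is bound and ZorD is active, so *jalV* is transcribed.
So JalV is produced and active.
cAMP is present, so QuvE is inactive.
Diaminopimelate is present, so YilH is inactive.
MoO₄²⁻ is present, so ZorZ is active.
No repressor is bound and ZorZ is active, so *velS* is transcribed.
So VelS is produced and active.
With repressor VelS bound, *morP* is not transcribed.
So MorP is not produced.
With no repressor bound, *sibD* is transcribed.
So SibD is produced and active.
No repressor is bound and JalV and SibD are active, so *morJ* is transcribed.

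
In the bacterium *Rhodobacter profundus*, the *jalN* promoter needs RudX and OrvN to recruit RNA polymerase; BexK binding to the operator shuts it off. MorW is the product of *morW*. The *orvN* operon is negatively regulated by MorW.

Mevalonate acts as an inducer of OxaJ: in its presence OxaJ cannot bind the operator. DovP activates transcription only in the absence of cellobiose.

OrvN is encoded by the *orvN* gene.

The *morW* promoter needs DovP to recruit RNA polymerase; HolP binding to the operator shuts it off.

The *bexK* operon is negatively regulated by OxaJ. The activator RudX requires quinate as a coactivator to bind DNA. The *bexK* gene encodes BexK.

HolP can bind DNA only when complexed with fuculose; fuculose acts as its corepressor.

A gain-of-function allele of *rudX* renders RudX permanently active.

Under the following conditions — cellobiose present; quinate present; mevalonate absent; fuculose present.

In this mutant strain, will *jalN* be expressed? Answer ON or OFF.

RudX is constitutively active in this strain.
Fuculose is present, so HolP is active.
Cellobiose is present, so DovP is inactive.
With repressor HolP bound, *morW* is not transcribed.
So MorW is not produced.
With no repressor bound, *orvN* is transcribed.
So OrvN is produced and active.
Mevalonate is absent, so OxaJ is active.
With repressor OxaJ bound, *bexK* is not transcribed.
So BexK is not produced.
No repressor is bound and RudX and OrvN are active, so *jalN* is transcribed.

ON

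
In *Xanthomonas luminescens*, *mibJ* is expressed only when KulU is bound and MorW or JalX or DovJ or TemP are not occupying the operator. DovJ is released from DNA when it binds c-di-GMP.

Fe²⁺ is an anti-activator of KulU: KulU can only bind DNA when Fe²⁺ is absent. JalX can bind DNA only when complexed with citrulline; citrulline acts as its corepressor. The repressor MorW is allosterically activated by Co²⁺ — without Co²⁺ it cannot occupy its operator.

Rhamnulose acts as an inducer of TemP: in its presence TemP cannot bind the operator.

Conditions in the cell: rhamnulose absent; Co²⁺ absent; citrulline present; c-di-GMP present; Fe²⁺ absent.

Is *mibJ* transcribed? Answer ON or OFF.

Co²⁺ is absent, so MorW is inactive.
Citrulline is present, so JalX is active.
c-di-GMP is present, so DovJ is inactive.
Fe²⁺ is absent, so KulU is active.
Rhamnulose is absent, so TemP is active.
With repressor JalX bound, *mibJ* is not transcribed.

OFF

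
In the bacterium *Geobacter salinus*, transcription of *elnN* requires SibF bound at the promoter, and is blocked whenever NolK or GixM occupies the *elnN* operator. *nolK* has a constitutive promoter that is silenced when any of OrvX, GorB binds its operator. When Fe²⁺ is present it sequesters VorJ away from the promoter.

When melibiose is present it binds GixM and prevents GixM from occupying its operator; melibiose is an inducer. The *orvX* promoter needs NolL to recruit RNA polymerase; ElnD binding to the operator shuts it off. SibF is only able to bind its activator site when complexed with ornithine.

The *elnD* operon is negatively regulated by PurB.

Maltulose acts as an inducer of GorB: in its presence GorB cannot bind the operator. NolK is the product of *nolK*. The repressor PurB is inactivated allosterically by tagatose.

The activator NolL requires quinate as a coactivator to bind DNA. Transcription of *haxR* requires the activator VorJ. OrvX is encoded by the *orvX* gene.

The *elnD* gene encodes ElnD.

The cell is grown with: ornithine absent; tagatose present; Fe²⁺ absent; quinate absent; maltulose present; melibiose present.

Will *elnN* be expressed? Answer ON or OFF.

Tagatose is present, so PurB is inactive.
With no repressor bound, *elnD* is transcribed.
So ElnD is produced and active.
Quinate is absent, so NolL is inactive.
With repressor ElnD bound, *orvX* is not transcribed.
So OrvX is not produced.
Maltulose is present, so GorB is inactive.
With no repressor bound, *nolK* is transcribed.
So NolK is produced and active.
Melibiose is present, so GixM is inactive.
Ornithine is absent, so SibF is inactive.
With repressor NolK bound, *elnN* is not transcribed.

OFF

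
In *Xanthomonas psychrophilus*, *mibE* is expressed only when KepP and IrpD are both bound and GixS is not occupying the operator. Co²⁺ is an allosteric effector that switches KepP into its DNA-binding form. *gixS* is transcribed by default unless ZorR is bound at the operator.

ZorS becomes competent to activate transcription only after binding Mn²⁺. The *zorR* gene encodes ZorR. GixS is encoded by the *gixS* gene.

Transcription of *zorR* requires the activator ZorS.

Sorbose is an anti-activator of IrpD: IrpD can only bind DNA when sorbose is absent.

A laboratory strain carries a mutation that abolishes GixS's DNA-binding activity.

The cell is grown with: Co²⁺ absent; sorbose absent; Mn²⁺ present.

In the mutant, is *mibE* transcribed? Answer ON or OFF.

OFF

Co²⁺ is absent, so KepP is inactive.
GixS is non-functional in this strain, so it has no effect.
Sorbose is absent, so IrpD is active.
Required activator KepP is absent, so *mibE* is not transcribed.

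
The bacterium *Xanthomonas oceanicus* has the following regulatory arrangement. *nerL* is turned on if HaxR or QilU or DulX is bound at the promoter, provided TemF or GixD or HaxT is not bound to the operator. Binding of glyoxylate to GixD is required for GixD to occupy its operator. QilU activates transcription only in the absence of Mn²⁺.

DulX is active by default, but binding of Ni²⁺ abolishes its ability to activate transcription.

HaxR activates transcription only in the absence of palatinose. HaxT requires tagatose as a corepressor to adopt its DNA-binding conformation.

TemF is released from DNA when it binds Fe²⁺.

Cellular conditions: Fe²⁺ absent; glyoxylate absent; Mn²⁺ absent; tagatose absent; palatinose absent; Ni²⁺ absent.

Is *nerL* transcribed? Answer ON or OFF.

Fe²⁺ is absent, so TemF is active.
Glyoxylate is absent, so GixD is inactive.
Palatinose is absent, so HaxR is active.
Tagatose is absent, so HaxT is inactive.
Mn²⁺ is absent, so QilU is active.
Ni²⁺ is absent, so DulX is active.
With repressor TemF bound, *nerL* is not transcribed.

OFF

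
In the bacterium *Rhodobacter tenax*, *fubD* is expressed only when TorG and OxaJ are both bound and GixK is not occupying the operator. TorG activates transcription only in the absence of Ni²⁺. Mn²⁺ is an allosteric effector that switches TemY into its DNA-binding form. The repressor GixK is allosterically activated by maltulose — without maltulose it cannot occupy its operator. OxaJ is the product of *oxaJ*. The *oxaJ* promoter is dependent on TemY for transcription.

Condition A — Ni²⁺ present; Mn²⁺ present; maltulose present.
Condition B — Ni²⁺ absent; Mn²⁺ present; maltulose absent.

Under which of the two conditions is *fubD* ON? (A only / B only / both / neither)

B only

Condition A:
Ni²⁺ is present, so TorG is inactive.
Mn²⁺ is present, so TemY is active.
No repressor is bound and TemY is active, so *oxaJ* is transcribed.
So OxaJ is produced and active.
Maltulose is present, so GixK is active.
With repressor GixK bound, *fubD* is not transcribed.
→ *fubD* is OFF in A.
Condition B:
Ni²⁺ is absent, so TorG is active.
Mn²⁺ is present, so TemY is active.
No repressor is bound and TemY is active, so *oxaJ* is transcribed.
So OxaJ is produced and active.
Maltulose is absent, so GixK is inactive.
No repressor is bound and TorG and OxaJ are active, so *fubD* is transcribed.
→ *fubD* is ON in B.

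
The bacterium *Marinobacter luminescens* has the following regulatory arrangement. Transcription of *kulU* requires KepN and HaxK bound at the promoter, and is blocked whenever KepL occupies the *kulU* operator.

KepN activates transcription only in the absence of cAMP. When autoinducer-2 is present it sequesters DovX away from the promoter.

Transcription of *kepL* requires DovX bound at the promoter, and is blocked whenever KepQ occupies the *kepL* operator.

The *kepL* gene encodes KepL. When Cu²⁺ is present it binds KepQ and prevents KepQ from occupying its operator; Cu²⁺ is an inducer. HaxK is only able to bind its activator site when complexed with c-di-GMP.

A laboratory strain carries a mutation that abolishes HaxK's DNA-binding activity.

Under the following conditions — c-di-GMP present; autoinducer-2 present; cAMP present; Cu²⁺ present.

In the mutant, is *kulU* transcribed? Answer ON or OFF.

cAMP is present, so KepN is inactive.
Autoinducer-2 is present, so DovX is inactive.
Cu²⁺ is present, so KepQ is inactive.
Required activator DovX is absent, so *kepL* is not transcribed.
So KepL is not produced.
HaxK is non-functional in this strain, so it has no effect.
Required activator KepN is absent, so *kulU* is not transcribed.

OFF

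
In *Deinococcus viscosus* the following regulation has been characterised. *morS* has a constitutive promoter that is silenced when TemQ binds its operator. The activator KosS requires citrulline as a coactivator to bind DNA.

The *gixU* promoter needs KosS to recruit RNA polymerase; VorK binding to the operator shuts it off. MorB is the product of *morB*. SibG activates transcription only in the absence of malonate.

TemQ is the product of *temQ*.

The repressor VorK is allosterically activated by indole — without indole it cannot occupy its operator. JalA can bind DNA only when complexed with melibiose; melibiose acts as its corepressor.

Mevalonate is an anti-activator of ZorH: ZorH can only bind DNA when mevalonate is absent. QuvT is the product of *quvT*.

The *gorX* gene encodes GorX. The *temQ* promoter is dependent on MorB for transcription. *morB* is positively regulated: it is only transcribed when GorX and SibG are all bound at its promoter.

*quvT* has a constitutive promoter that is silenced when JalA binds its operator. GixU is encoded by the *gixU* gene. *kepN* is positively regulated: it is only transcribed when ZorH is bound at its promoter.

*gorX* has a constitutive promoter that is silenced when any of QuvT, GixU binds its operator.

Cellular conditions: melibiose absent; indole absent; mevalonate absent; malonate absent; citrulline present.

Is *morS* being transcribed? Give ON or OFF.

ON

Melibiose is absent, so JalA is inactive.
With no repressor bound, *quvT* is transcribed.
So QuvT is produced and active.
Indole is absent, so VorK is inactive.
Citrulline is present, so KosS is active.
No repressor is bound and KosS is active, so *gixU* is transcribed.
So GixU is produced and active.
With repressor QuvT bound, *gorX* is not transcribed.
So GorX is not produced.
Malonate is absent, so SibG is active.
Required activator GorX is absent, so *morB* is not transcribed.
So MorB is not produced.
Required activator MorB is absent, so *temQ* is not transcribed.
So TemQ is not produced.
With no repressor bound, *morS* is transcribed.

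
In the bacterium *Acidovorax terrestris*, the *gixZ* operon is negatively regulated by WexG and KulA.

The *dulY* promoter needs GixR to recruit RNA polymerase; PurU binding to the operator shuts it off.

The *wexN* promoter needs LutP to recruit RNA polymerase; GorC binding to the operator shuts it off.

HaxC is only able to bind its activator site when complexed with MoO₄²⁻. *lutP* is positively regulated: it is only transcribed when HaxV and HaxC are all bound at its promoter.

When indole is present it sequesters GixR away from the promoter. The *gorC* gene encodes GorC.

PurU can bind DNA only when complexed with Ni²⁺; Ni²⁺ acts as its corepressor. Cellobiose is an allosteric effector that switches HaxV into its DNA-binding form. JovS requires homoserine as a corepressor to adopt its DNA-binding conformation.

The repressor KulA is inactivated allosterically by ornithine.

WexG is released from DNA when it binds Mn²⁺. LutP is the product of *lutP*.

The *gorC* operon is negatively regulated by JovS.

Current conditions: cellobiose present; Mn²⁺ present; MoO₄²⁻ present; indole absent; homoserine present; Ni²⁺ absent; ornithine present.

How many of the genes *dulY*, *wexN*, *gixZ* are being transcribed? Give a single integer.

3

Ni²⁺ is absent, so PurU is inactive.
Indole is absent, so GixR is active.
No repressor is bound and GixR is active, so *dulY* is transcribed.
→ *dulY* is ON.
Cellobiose is present, so HaxV is active.
MoO₄²⁻ is present, so HaxC is active.
No repressor is bound and HaxV and HaxC are active, so *lutP* is transcribed.
So LutP is produced and active.
Homoserine is present, so JovS is active.
With repressor JovS bound, *gorC* is not transcribed.
So GorC is not produced.
No repressor is bound and LutP is active, so *wexN* is transcribed.
→ *wexN* is ON.
Mn²⁺ is present, so WexG is inactive.
Ornithine is present, so KulA is inactive.
With no repressor bound, *gixZ* is transcribed.
→ *gixZ* is ON.
3 of the 3 genes are transcribed.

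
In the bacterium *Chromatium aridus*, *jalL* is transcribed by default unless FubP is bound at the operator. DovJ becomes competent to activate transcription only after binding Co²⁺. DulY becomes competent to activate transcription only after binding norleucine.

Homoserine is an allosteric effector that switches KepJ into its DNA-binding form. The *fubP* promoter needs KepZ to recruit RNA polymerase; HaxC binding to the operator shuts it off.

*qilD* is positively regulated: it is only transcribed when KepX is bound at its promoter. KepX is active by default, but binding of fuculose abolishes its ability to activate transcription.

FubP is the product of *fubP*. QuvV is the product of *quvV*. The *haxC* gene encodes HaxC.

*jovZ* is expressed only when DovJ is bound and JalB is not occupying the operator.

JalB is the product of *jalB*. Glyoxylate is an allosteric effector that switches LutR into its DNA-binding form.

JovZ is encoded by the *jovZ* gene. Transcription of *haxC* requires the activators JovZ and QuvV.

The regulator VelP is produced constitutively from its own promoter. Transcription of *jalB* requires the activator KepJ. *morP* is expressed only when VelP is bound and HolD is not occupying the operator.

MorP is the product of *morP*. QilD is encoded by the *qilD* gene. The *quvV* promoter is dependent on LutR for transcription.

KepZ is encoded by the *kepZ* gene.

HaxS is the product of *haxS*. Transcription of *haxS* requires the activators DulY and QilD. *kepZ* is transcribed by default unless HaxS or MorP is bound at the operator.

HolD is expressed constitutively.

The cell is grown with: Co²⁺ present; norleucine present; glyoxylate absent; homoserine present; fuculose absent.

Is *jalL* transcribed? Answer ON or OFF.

Homoserine is present, so KepJ is active.
No repressor is bound and KepJ is active, so *jalB* is transcribed.
So JalB is produced and active.
Co²⁺ is present, so DovJ is active.
With repressor JalB bound, *jovZ* is not transcribed.
So JovZ is not produced.
Glyoxylate is absent, so LutR is inactive.
Required activator LutR is absent, so *quvV* is not transcribed.
So QuvV is not produced.
Required activator JovZ is absent, so *haxC* is not transcribed.
So HaxC is not produced.
Norleucine is present, so DulY is active.
Fuculose is absent, so KepX is active.
No repressor is bound and KepX is active, so *qilD* is transcribed.
So QilD is produced and active.
No repressor is bound and DulY and QilD are active, so *haxS* is transcribed.
So HaxS is produced and active.
HolD is produced constitutively and is active.
VelP is produced constitutively and is active.
With repressor HolD bound, *morP* is not transcribed.
So MorP is not produced.
With repressor HaxS bound, *kepZ* is not transcribed.
So KepZ is not produced.
Required activator KepZ is absent, so *fubP* is not transcribed.
So FubP is not produced.
With no repressor bound, *jalL* is transcribed.

ON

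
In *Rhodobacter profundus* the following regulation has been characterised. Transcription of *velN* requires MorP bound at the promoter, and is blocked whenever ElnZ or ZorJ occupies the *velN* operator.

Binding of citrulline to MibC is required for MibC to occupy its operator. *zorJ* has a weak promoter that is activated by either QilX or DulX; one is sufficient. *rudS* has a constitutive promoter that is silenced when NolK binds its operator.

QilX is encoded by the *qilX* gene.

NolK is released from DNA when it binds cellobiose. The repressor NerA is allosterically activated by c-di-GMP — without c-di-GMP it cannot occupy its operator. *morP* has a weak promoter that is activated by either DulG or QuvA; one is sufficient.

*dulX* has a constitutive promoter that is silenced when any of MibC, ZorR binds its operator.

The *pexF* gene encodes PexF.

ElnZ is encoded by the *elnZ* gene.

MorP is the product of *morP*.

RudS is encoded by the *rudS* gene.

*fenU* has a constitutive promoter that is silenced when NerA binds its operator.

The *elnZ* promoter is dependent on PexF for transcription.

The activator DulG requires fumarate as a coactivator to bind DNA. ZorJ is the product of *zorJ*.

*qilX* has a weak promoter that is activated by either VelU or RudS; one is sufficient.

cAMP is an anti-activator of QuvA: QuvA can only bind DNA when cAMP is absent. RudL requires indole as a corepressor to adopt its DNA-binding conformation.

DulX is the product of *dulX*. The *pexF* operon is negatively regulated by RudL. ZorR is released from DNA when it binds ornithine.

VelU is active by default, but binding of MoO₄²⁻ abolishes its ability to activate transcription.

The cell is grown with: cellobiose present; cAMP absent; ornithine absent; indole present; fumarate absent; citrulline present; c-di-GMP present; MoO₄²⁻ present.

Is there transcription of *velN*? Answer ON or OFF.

Indole is present, so RudL is active.
With repressor RudL bound, *pexF* is not transcribed.
So PexF is not produced.
Required activator PexF is absent, so *elnZ* is not transcribed.
So ElnZ is not produced.
Fumarate is absent, so DulG is inactive.
cAMP is absent, so QuvA is active.
Activator QuvA is present, so *morP* is transcribed.
So MorP is produced and active.
MoO₄²⁻ is present, so VelU is inactive.
Cellobiose is present, so NolK is inactive.
With no repressor bound, *rudS* is transcribed.
So RudS is produced and active.
Activator RudS is present, so *qilX* is transcribed.
So QilX is produced and active.
Citrulline is present, so MibC is active.
Ornithine is absent, so ZorR is active.
With repressor MibC bound, *dulX* is not transcribed.
So DulX is not produced.
Activator QilX is present, so *zorJ* is transcribed.
So ZorJ is produced and active.
With repressor ZorJ bound, *velN* is not transcribed.

OFF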